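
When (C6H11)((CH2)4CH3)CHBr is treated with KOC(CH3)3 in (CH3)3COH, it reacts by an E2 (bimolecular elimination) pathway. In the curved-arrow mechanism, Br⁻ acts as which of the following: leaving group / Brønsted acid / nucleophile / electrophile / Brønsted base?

leaving group

Step 1: The strong base (CH3)3CO⁻ removes a β-hydrogen; in the same concerted event the electrons of the breaking C–H bond form the new π(C=C) bond and the C–Br σ-bond breaks, expelling Br⁻. Anti-periplanar geometry; one transition state.
Br⁻ departs with both electrons of the breaking σ-bond — that is the definition of a leaving group.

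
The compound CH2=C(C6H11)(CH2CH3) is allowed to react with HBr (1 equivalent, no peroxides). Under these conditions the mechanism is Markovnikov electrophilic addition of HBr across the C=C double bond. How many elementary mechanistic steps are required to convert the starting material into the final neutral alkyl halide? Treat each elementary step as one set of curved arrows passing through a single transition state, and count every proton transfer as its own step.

Step 1: The π electrons of the C=C bond attack a proton of HBr; Markovnikov addition places the new C–H on the less-substituted alkene carbon, so the positive charge ends up on the more-substituted carbon — a tertiary carbocation. The H–Br bond breaks heterolytically, releasing Br⁻.
(No 1,2-shift: no single shift to an adjacent carbon would give a more stable cation.)
Step 2: Br⁻ captures the cation: a lone pair on Br⁻ fills the empty p orbital, producing the alkyl halide product.
Total: 2 elementary steps.

2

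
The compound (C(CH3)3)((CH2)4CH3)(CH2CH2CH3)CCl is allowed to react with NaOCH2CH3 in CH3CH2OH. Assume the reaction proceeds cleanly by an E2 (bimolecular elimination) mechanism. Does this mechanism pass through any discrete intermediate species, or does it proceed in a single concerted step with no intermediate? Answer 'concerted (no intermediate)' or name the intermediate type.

Concerted anti-periplanar elimination: CH3CH2O⁻ abstracts a β-H while Cl⁻ leaves, and the C–H electrons become the new C=C π bond — all in a single transition state.
All bond changes occur in one transition state; no discrete intermediate is formed.

concerted (no intermediate)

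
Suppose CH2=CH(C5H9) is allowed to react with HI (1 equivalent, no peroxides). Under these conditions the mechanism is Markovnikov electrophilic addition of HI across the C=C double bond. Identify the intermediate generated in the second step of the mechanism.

Step 1: Protonation of the alkene by HI: the π bond acts as the nucleophile and picks up H⁺, giving the more stable (Markovnikov) secondary carbocation. The H–I bond breaks heterolytically, releasing I⁻.
Step 2: Carbocation rearrangement: a 1,2-hydride shift from the adjacent cyclopentyl carbon converts the initially-formed secondary cation into the more stable tertiary cation.
After step 2 the species present is a tertiary carbocation.

tertiary carbocation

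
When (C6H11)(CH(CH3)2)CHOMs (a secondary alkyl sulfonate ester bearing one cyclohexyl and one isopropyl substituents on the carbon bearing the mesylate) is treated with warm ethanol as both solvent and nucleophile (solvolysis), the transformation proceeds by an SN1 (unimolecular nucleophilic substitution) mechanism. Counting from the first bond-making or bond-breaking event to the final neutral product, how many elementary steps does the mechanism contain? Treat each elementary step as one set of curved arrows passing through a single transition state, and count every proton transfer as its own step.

4

Step 1: Unassisted departure of MsO⁻ (taking the C–O bonding pair) generates a secondary carbocation.
Step 2: A 1,2-hydride shift from the adjacent cyclohexyl carbon moves the positive charge from the secondary centre to an adjacent carbon, generating a more stable tertiary carbocation.
Step 3: CH3CH2OH donates an oxygen lone pair into the empty p orbital of the cation, giving a protonated ether (an oxonium ion).
Step 4: Deprotonation of the oxonium oxygen by solvent ethanol yields the neutral ether.
Total: 4 elementary steps.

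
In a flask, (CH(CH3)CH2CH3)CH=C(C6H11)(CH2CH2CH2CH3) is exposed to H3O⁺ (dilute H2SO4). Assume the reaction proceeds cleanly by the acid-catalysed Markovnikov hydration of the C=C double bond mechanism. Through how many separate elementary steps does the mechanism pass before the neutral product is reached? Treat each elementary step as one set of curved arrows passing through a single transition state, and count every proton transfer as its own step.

Step 1: Protonation of the alkene by H3O⁺: the π bond acts as the nucleophile and picks up H⁺, giving the more stable (Markovnikov) tertiary carbocation. H2O is released.
(No 1,2-shift: no single shift to an adjacent carbon would give a more stable cation.)
Step 2: Water acts as the nucleophile: an oxygen lone pair bonds to the cationic carbon, giving an oxonium-ion intermediate.
Step 3: Proton transfer from the O–H of the oxonium ion to H2O completes the catalytic cycle and yields the alcohol.
Total: 3 elementary steps.

3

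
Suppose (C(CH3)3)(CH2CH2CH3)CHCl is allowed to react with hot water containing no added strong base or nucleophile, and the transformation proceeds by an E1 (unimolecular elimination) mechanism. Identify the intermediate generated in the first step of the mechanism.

secondary carbocation

Step 1: Unassisted departure of Cl⁻ (taking the C–Cl bonding pair) generates a secondary carbocation.
After step 1 the species present is a secondary carbocation.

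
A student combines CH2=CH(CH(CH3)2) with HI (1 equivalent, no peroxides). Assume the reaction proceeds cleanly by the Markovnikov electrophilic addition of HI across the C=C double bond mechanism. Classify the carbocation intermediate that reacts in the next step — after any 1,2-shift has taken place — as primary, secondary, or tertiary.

Step 1: The π electrons of the C=C bond attack a proton of HI; Markovnikov addition places the new C–H on the less-substituted alkene carbon, so the positive charge ends up on the more-substituted carbon — a secondary carbocation. The H–I bond breaks heterolytically, releasing I⁻.
Step 2: A hydride (H with its bonding pair) migrates from the adjacent isopropyl carbon to the cationic centre — a 1,2-hydride shift — upgrading the secondary cation to a tertiary one.
The cation rearranges from secondary to tertiary via a 1,2-hydride shift from the adjacent isopropyl carbon; the tertiary cation is what reacts next.

tertiary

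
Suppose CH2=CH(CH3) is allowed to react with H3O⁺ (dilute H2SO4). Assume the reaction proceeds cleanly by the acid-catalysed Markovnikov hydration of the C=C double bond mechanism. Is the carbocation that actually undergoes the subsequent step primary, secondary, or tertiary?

secondary

Step 1: The π electrons of the C=C bond attack a proton of H3O⁺; Markovnikov addition places the new C–H on the less-substituted alkene carbon, so the positive charge ends up on the more-substituted carbon — a secondary carbocation. H2O is released.
No single 1,2-shift to an adjacent carbon would give a more-substituted cation, so no rearrangement occurs.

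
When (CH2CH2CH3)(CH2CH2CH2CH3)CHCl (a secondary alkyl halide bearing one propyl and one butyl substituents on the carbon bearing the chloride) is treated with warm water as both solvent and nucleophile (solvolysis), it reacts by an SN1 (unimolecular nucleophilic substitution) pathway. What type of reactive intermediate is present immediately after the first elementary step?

Step 1: Rate-determining heterolysis of the C–Cl bond gives Cl⁻ and a secondary carbocation.
After step 1 the species present is a secondary carbocation.

secondary carbocation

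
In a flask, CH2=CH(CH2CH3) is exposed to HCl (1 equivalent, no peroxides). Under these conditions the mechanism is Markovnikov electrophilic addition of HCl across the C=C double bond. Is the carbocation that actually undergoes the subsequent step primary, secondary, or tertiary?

secondary

Step 1: Protonation of the alkene by HCl: the π bond acts as the nucleophile and picks up H⁺, giving the more stable (Markovnikov) secondary carbocation. The H–Cl bond breaks heterolytically, releasing Cl⁻.
No single 1,2-shift to an adjacent carbon would give a more-substituted cation, so no rearrangement occurs.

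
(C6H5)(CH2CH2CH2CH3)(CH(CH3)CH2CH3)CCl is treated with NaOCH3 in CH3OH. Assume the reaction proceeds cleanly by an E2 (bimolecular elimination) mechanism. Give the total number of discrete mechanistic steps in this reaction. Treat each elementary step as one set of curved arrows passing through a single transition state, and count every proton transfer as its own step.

Step 1: In one step, CH3O⁻ pulls off a β-proton, the C–Cl bond cleaves, and a C=C double bond forms between the α- and β-carbons (E2, anti elimination).
Total: 1 elementary step.

1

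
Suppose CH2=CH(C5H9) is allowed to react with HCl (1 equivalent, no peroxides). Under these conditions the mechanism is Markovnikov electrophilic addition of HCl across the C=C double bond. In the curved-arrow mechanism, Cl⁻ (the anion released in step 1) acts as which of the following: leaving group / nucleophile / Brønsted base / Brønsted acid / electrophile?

Step 3: Nucleophilic attack by Cl⁻ on the carbocation completes the addition, giving R–Cl.
Cl⁻ (the anion released in step 1) donates an electron pair to form a new σ-bond to carbon — it is the nucleophile.

nucleophile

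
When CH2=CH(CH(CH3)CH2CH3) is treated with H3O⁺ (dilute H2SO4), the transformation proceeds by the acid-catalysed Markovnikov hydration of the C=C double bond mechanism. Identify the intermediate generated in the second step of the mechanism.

Step 1: The π electrons of the C=C bond attack a proton of H3O⁺; Markovnikov addition places the new C–H on the less-substituted alkene carbon, so the positive charge ends up on the more-substituted carbon — a secondary carbocation. H2O is released.
Step 2: A 1,2-hydride shift from the adjacent sec-butyl carbon moves the positive charge from the secondary centre to an adjacent carbon, generating a more stable tertiary carbocation.
After step 2 the species present is a tertiary carbocation.

tertiary carbocation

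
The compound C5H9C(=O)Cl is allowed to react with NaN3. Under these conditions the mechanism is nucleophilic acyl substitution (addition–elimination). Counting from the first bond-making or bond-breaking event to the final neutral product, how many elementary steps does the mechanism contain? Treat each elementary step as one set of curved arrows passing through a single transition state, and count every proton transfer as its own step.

Step 1: Nucleophilic addition of N3⁻ to the acyl carbon breaks the π(C=O) bond and yields a tetrahedral, anionic intermediate.
Step 2: Elimination step: re-formation of the carbonyl π bond drives out Cl⁻, giving the new acyl compound.
Total: 2 elementary steps.

2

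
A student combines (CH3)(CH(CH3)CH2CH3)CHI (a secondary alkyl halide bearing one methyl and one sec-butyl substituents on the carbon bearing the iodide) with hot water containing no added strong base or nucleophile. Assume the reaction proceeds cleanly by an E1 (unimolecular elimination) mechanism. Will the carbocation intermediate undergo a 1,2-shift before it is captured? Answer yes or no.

yes

The first-formed carbocation is secondary.
The adjacent sec-butyl carbon already bears 2 other carbon substituents and has a hydrogen to migrate; after a 1,2-hydride shift from that carbon the positive charge sits on a tertiary centre.
Tertiary is more stable than secondary, so the shift occurs.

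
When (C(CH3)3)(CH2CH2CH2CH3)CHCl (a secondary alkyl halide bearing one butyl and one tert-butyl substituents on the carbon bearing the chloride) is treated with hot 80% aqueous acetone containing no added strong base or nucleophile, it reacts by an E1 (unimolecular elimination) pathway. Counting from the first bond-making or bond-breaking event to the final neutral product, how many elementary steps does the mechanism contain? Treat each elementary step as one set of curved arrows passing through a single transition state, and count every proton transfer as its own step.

Step 1: Ionisation: the C–Cl σ-bond cleaves heterolytically; both bonding electrons depart with Cl⁻, leaving a secondary carbocation at the α-carbon.
Step 2: A methyl group with its bonding pair migrates from the adjacent tert-butyl carbon to the cationic centre — a 1,2-methyl shift — upgrading the secondary cation to a tertiary one.
Step 3: A water molecule (solvent) deprotonates a β-carbon; as the C–H bond breaks, those electrons form the new alkene π bond.
Total: 3 elementary steps.

3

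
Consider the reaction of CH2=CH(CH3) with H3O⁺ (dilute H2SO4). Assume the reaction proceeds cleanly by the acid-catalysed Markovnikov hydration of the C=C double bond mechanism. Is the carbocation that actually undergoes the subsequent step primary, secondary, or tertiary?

Step 1: Electrophilic addition begins with the π(C=C) electrons forming a bond to the proton of H3O⁺. Following Markovnikov's rule, the resulting cation is secondary. H2O is released.
No single 1,2-shift to an adjacent carbon would give a more-substituted cation, so no rearrangement occurs.

secondary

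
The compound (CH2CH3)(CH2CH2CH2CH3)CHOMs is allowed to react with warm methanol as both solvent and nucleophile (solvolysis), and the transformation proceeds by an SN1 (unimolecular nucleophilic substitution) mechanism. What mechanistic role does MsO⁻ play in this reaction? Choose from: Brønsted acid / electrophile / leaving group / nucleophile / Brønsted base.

leaving group

Step 1: Ionisation: the C–O σ-bond cleaves heterolytically; both bonding electrons depart with MsO⁻, leaving a secondary carbocation at the α-carbon.
MsO⁻ departs with both electrons of the breaking σ-bond — that is the definition of a leaving group.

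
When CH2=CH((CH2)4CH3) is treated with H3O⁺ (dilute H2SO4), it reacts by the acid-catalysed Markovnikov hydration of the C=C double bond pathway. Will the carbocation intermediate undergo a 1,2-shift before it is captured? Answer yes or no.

no

The first-formed carbocation is secondary.
No single 1,2-shift to an adjacent carbon would produce a more-substituted cation than the one already present, so no rearrangement occurs.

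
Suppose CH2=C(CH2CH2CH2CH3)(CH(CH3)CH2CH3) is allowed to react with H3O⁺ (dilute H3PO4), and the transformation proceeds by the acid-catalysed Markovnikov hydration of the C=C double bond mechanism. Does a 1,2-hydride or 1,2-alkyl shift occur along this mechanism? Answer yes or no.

no

The first-formed carbocation is tertiary.
No single 1,2-shift to an adjacent carbon would produce a more-substituted cation than the one already present, so no rearrangement occurs.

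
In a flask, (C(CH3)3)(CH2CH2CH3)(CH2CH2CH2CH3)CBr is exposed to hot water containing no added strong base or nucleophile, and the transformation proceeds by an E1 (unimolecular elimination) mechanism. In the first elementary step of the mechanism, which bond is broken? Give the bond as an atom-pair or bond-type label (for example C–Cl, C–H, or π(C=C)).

C–Br

Step 1: Ionisation: the C–Br σ-bond cleaves heterolytically; both bonding electrons depart with Br⁻, leaving a tertiary carbocation at the α-carbon.
The bond broken in this step is the C–Br bond.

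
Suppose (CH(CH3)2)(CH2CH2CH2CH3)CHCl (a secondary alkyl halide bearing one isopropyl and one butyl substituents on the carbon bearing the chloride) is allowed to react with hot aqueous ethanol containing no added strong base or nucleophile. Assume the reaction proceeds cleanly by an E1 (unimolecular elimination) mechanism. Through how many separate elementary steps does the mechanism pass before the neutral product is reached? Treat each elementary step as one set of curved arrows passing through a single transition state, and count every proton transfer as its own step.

3

Step 1: Rate-determining heterolysis of the C–Cl bond gives Cl⁻ and a secondary carbocation.
Step 2: Carbocation rearrangement: a 1,2-hydride shift from the adjacent isopropyl carbon converts the initially-formed secondary cation into the more stable tertiary cation.
Step 3: A water (or ethanol) molecule (solvent) deprotonates a β-carbon; as the C–H bond breaks, those electrons form the new alkene π bond.
Total: 3 elementary steps.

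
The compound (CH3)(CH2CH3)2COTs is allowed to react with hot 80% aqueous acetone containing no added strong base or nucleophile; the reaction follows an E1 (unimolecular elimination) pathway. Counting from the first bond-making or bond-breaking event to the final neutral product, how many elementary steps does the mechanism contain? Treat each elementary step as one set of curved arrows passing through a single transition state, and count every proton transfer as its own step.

2

Step 1: Unassisted departure of TsO⁻ (taking the C–O bonding pair) generates a tertiary carbocation.
(No 1,2-shift: no single shift to an adjacent carbon would give a more stable cation.)
Step 2: Loss of a β-proton to a water molecule of the solvent: the C–H bonding pair collapses toward the cationic carbon to form the C=C π bond, yielding the alkene.
Total: 2 elementary steps.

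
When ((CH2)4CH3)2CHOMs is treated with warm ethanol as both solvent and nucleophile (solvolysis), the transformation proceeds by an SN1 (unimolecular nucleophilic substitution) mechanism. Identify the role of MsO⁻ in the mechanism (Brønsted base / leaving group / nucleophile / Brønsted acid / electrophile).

Step 1: Ionisation: the C–O σ-bond cleaves heterolytically; both bonding electrons depart with MsO⁻, leaving a secondary carbocation at the α-carbon.
MsO⁻ departs with both electrons of the breaking σ-bond — that is the definition of a leaving group.

leaving group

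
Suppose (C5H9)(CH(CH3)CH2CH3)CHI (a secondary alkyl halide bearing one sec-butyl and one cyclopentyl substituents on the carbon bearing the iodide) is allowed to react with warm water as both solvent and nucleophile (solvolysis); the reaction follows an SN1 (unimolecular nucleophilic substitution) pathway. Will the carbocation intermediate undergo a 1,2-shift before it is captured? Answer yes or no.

The first-formed carbocation is secondary.
The adjacent sec-butyl carbon already bears 2 other carbon substituents and has a hydrogen to migrate; after a 1,2-hydride shift from that carbon the positive charge sits on a tertiary centre.
Tertiary is more stable than secondary, so the shift occurs.

yes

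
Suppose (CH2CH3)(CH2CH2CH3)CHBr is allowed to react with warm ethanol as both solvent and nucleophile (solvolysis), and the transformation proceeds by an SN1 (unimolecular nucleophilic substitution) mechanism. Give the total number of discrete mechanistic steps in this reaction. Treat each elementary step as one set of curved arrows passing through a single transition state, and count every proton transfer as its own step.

3

Step 1: Ionisation: the C–Br σ-bond cleaves heterolytically; both bonding electrons depart with Br⁻, leaving a secondary carbocation at the α-carbon.
(No 1,2-shift: no single shift to an adjacent carbon would give a more stable cation.)
Step 2: A lone pair on the oxygen of CH3CH2OH attacks the carbocation, forming a new C–O σ-bond and an oxonium ion.
Step 3: Deprotonation of the oxonium oxygen by solvent ethanol yields the neutral ether.
Total: 3 elementary steps.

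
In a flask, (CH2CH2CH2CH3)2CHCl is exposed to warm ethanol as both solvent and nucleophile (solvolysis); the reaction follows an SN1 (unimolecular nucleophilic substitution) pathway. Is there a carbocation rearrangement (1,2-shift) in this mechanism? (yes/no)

The first-formed carbocation is secondary.
No single 1,2-shift to an adjacent carbon would produce a more-substituted cation than the one already present, so no rearrangement occurs.

no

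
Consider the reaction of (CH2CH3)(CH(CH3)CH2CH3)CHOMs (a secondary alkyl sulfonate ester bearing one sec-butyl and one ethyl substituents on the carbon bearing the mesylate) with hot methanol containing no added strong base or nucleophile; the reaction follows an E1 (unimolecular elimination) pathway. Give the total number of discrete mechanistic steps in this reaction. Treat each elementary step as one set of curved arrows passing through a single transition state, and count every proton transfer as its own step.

3

Step 1: Unassisted departure of MsO⁻ (taking the C–O bonding pair) generates a secondary carbocation.
Step 2: Carbocation rearrangement: a 1,2-hydride shift from the adjacent sec-butyl carbon converts the initially-formed secondary cation into the more stable tertiary cation.
Step 3: A methanol molecule (solvent) deprotonates a β-carbon; as the C–H bond breaks, those electrons form the new alkene π bond.
Total: 3 elementary steps.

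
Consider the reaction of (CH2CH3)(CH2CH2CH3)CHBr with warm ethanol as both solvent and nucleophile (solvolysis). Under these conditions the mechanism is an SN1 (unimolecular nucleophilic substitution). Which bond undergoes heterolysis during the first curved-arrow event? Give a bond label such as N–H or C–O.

C–Br

Step 1: Unassisted departure of Br⁻ (taking the C–Br bonding pair) generates a secondary carbocation.
The bond broken in this step is the C–Br bond.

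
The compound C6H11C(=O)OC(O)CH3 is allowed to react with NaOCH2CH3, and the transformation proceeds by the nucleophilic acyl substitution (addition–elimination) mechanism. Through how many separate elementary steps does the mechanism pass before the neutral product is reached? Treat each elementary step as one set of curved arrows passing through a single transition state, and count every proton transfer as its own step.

2

Step 1: CH3CH2O⁻ adds to the carbonyl carbon; the C=O π electrons shift onto oxygen and a tetrahedral alkoxide intermediate forms.
Step 2: Elimination step: re-formation of the carbonyl π bond drives out CH3CO2⁻, giving the new acyl compound.
Total: 2 elementary steps.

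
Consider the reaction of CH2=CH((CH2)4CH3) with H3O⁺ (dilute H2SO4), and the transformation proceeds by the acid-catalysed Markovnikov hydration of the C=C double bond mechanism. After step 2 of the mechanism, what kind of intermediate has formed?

oxonium ion

Step 1: The π electrons of the C=C bond attack a proton of H3O⁺; Markovnikov addition places the new C–H on the less-substituted alkene carbon, so the positive charge ends up on the more-substituted carbon — a secondary carbocation. H2O is released.
Step 2: A lone pair on the oxygen of H2O attacks the carbocation, forming a C–O bond and an oxonium ion (a protonated alcohol).
After step 2 the species present is an oxonium ion.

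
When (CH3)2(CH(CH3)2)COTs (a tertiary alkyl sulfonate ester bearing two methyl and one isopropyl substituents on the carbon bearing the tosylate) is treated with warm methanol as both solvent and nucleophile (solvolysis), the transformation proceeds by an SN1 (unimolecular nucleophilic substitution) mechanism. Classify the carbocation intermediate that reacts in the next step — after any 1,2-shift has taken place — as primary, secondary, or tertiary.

Step 1: Ionisation: the C–O σ-bond cleaves heterolytically; both bonding electrons depart with TsO⁻, leaving a tertiary carbocation at the α-carbon.
No single 1,2-shift to an adjacent carbon would give a more-substituted cation, so no rearrangement occurs.

tertiary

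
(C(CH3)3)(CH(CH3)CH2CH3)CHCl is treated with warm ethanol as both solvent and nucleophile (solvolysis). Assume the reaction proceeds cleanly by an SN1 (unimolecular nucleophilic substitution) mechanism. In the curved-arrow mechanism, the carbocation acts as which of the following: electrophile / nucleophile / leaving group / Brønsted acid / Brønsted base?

Step 3: CH3CH2OH donates an oxygen lone pair into the empty p orbital of the cation, giving a protonated ether (an oxonium ion).
The carbocation accepts an electron pair into an empty or π* orbital — it is the electrophile.

electrophile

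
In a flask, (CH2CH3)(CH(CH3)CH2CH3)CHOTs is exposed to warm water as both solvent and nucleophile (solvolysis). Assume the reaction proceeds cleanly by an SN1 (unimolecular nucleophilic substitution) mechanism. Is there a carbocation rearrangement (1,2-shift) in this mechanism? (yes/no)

The first-formed carbocation is secondary.
The adjacent sec-butyl carbon already bears 2 other carbon substituents and has a hydrogen to migrate; after a 1,2-hydride shift from that carbon the positive charge sits on a tertiary centre.
Tertiary is more stable than secondary, so the shift occurs.

yes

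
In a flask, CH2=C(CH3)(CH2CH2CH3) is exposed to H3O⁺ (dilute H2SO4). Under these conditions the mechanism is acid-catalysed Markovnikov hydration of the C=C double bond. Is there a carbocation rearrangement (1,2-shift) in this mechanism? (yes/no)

no

The first-formed carbocation is tertiary.
No single 1,2-shift to an adjacent carbon would produce a more-substituted cation than the one already present, so no rearrangement occurs.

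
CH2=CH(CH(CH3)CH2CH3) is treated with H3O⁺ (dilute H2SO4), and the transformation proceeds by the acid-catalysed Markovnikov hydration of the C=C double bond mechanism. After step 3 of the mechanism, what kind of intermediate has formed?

Step 1: Protonation of the alkene by H3O⁺: the π bond acts as the nucleophile and picks up H⁺, giving the more stable (Markovnikov) secondary carbocation. H2O is released.
Step 2: A hydride (H with its bonding pair) migrates from the adjacent sec-butyl carbon to the cationic centre — a 1,2-hydride shift — upgrading the secondary cation to a tertiary one.
Step 3: Nucleophilic capture of the cation by H2O produces the protonated alcohol (an oxonium ion).
After step 3 the species present is an oxonium ion.

oxonium ion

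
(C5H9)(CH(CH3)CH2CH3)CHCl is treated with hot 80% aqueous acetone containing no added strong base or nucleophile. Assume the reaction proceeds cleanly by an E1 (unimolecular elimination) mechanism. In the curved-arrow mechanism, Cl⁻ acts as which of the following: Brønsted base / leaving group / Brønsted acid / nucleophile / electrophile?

Step 1: The C–Cl bond breaks with both electrons going to the chloride; Cl⁻ leaves and a secondary carbocation remains.
Cl⁻ departs with both electrons of the breaking σ-bond — that is the definition of a leaving group.

leaving group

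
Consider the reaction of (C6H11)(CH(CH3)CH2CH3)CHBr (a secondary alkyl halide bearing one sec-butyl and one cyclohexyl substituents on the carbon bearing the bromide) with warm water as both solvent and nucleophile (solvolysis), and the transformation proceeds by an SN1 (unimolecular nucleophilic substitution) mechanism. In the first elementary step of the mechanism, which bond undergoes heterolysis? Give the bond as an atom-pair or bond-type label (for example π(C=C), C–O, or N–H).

C–Br

Step 1: Unassisted departure of Br⁻ (taking the C–Br bonding pair) generates a secondary carbocation.
The bond broken in this step is the C–Br bond.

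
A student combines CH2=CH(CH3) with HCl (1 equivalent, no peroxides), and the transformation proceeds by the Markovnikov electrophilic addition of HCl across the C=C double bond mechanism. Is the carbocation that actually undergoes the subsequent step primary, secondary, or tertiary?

secondary

Step 1: Electrophilic addition begins with the π(C=C) electrons forming a bond to the proton of HCl. Following Markovnikov's rule, the resulting cation is secondary. The H–Cl bond breaks heterolytically, releasing Cl⁻.
No single 1,2-shift to an adjacent carbon would give a more-substituted cation, so no rearrangement occurs.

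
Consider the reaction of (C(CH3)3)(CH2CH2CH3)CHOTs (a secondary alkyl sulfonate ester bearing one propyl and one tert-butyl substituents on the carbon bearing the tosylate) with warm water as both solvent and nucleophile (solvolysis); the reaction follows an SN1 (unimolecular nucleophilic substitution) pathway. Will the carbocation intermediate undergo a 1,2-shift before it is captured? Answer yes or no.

yes

The first-formed carbocation is secondary.
The adjacent tert-butyl carbon has no hydrogen but bears methyl groups; migration of one methyl with its bonding pair (a 1,2-methyl shift) places the charge on a tertiary centre.
Tertiary is more stable than secondary, so the shift occurs.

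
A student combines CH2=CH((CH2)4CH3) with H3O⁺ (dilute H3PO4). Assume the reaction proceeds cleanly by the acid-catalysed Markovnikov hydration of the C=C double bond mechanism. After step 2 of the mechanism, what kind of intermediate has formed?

oxonium ion

Step 1: Protonation of the alkene by H3O⁺: the π bond acts as the nucleophile and picks up H⁺, giving the more stable (Markovnikov) secondary carbocation. H2O is released.
Step 2: A lone pair on the oxygen of H2O attacks the carbocation, forming a C–O bond and an oxonium ion (a protonated alcohol).
After step 2 the species present is an oxonium ion.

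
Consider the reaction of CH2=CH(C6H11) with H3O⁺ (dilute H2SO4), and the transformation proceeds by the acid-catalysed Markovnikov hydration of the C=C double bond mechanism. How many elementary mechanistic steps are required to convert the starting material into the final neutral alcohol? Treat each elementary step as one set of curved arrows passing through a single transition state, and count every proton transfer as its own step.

Step 1: Protonation of the alkene by H3O⁺: the π bond acts as the nucleophile and picks up H⁺, giving the more stable (Markovnikov) secondary carbocation. H2O is released.
Step 2: A 1,2-hydride shift from the adjacent cyclohexyl carbon moves the positive charge from the secondary centre to an adjacent carbon, generating a more stable tertiary carbocation.
Step 3: Water acts as the nucleophile: an oxygen lone pair bonds to the cationic carbon, giving an oxonium-ion intermediate.
Step 4: Proton transfer from the O–H of the oxonium ion to H2O completes the catalytic cycle and yields the alcohol.
Total: 4 elementary steps.

4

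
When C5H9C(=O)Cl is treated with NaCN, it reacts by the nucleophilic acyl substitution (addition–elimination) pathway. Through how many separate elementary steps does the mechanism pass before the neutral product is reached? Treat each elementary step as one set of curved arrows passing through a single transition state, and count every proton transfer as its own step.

2

Step 1: A lone pair on the C of CN⁻ attacks the electrophilic acyl carbon; the π(C=O) electrons move onto oxygen, giving a tetrahedral intermediate.
Step 2: An oxygen lone pair re-forms the C=O π bond as the C–Cl σ-bond breaks; Cl⁻ is expelled.
Total: 2 elementary steps.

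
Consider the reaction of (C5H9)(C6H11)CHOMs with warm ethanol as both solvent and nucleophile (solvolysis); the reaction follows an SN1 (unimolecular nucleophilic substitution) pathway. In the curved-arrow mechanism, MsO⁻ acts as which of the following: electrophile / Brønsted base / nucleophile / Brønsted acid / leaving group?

Step 1: Ionisation: the C–O σ-bond cleaves heterolytically; both bonding electrons depart with MsO⁻, leaving a secondary carbocation at the α-carbon.
MsO⁻ departs with both electrons of the breaking σ-bond — that is the definition of a leaving group.

leaving group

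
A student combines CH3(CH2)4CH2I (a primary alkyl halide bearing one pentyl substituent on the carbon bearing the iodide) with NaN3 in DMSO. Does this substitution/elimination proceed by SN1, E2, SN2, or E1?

SN2

Conditions: a primary substrate with a strong nucleophile in the polar aprotic solvent DMSO.
These conditions are the textbook signature of the SN2 pathway.
An unhindered substrate with a strong nucleophile in a polar aprotic solvent favours one-step backside displacement.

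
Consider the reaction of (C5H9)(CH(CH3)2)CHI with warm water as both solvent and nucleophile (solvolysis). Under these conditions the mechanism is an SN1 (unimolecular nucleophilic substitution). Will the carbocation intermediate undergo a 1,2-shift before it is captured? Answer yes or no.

The first-formed carbocation is secondary.
The adjacent isopropyl carbon already bears 2 other carbon substituents and has a hydrogen to migrate; after a 1,2-hydride shift from that carbon the positive charge sits on a tertiary centre.
Tertiary is more stable than secondary, so the shift occurs.

yes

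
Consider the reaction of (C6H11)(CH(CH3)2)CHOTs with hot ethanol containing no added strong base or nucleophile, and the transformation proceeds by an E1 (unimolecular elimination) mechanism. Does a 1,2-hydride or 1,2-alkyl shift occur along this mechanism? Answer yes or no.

The first-formed carbocation is secondary.
The adjacent isopropyl carbon already bears 2 other carbon substituents and has a hydrogen to migrate; after a 1,2-hydride shift from that carbon the positive charge sits on a tertiary centre.
Tertiary is more stable than secondary, so the shift occurs.

yes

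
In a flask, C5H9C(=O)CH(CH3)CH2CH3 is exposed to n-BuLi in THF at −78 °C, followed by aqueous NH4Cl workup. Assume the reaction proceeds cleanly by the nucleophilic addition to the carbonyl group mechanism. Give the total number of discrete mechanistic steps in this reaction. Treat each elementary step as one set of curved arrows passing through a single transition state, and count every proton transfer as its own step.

Step 1: the carbanion-like carbon of n-BuLi attacks the sp² carbonyl carbon; the C=O π bond breaks and the electrons end up as a lone pair on the alkoxide oxygen of the tetrahedral intermediate.
Step 2: The alkoxide picks up a proton during aqueous NH4Cl workup to yield an alcohol.
Total: 2 elementary steps.

2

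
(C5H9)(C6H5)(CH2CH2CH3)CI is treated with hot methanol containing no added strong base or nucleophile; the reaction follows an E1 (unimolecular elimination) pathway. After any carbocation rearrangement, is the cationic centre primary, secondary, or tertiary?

tertiary

Step 1: Rate-determining heterolysis of the C–I bond gives I⁻ and a tertiary carbocation.
No single 1,2-shift to an adjacent carbon would give a more-substituted cation, so no rearrangement occurs.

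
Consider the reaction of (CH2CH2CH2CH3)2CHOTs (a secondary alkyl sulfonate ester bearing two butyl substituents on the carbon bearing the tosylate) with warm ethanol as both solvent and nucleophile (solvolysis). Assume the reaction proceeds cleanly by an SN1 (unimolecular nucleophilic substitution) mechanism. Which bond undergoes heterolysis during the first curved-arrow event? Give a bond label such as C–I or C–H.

C–O

Step 1: Rate-determining heterolysis of the C–O bond gives TsO⁻ and a secondary carbocation.
The bond broken in this step is the C–O bond.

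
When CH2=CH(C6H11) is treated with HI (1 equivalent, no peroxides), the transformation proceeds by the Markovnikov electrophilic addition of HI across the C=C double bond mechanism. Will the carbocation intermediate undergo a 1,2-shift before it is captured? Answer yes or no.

yes

The first-formed carbocation is secondary.
The adjacent cyclohexyl carbon already bears 2 other carbon substituents and has a hydrogen to migrate; after a 1,2-hydride shift from that carbon the positive charge sits on a tertiary centre.
Tertiary is more stable than secondary, so the shift occurs.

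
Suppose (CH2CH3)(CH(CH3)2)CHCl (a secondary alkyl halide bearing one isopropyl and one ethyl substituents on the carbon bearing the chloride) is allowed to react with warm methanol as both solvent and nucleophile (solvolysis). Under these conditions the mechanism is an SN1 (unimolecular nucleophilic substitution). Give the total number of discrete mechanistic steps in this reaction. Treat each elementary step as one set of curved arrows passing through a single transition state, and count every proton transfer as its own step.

4

Step 1: Unassisted departure of Cl⁻ (taking the C–Cl bonding pair) generates a secondary carbocation.
Step 2: A 1,2-hydride shift from the adjacent isopropyl carbon moves the positive charge from the secondary centre to an adjacent carbon, generating a more stable tertiary carbocation.
Step 3: CH3OH donates an oxygen lone pair into the empty p orbital of the cation, giving a protonated ether (an oxonium ion).
Step 4: Proton transfer from the O–H of the oxonium ion to a solvent molecule delivers the neutral ether.
Total: 4 elementary steps.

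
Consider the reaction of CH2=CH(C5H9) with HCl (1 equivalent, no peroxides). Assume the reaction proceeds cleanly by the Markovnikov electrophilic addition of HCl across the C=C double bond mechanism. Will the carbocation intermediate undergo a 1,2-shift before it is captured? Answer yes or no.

yes

The first-formed carbocation is secondary.
The adjacent cyclopentyl carbon already bears 2 other carbon substituents and has a hydrogen to migrate; after a 1,2-hydride shift from that carbon the positive charge sits on a tertiary centre.
Tertiary is more stable than secondary, so the shift occurs.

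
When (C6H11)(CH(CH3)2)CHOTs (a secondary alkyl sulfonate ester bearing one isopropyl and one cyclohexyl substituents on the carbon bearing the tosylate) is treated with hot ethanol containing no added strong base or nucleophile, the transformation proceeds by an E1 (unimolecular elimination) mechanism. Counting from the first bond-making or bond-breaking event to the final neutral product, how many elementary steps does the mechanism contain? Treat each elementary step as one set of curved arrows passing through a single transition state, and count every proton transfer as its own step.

3

Step 1: Rate-determining heterolysis of the C–O bond gives TsO⁻ and a secondary carbocation.
Step 2: A 1,2-hydride shift from the adjacent isopropyl carbon moves the positive charge from the secondary centre to an adjacent carbon, generating a more stable tertiary carbocation.
Step 3: Loss of a β-proton to an ethanol molecule of the solvent: the C–H bonding pair collapses toward the cationic carbon to form the C=C π bond, yielding the alkene.
Total: 3 elementary steps.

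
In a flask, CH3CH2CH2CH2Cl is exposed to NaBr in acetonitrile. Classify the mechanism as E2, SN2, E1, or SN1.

Conditions: a primary substrate with a strong nucleophile in the polar aprotic solvent acetonitrile.
These conditions are the textbook signature of the SN2 pathway.
An unhindered substrate with a strong nucleophile in a polar aprotic solvent favours one-step backside displacement.

SN2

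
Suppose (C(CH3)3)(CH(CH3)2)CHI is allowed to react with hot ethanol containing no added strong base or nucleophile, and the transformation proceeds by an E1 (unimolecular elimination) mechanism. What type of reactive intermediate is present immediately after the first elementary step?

secondary carbocation

Step 1: Unassisted departure of I⁻ (taking the C–I bonding pair) generates a secondary carbocation.
After step 1 the species present is a secondary carbocation.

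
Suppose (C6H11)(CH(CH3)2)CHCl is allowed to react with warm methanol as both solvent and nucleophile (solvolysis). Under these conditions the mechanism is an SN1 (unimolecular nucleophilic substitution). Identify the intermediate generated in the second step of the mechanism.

tertiary carbocation

Step 1: Rate-determining heterolysis of the C–Cl bond gives Cl⁻ and a secondary carbocation.
Step 2: A 1,2-hydride shift from the adjacent cyclohexyl carbon moves the positive charge from the secondary centre to an adjacent carbon, generating a more stable tertiary carbocation.
After step 2 the species present is a tertiary carbocation.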